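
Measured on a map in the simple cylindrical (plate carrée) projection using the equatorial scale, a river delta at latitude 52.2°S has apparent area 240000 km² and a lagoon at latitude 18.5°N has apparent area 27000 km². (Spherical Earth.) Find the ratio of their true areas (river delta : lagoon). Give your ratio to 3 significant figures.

On the plate carrée, areal scale = h·k = 1 × sec φ, so true area = apparent × cos φ.
True area of river delta: 240000 × cos(52.2°) = 240000 × 0.6129 = 147100 km².
True area of lagoon: 27000 × cos(18.5°) = 27000 × 0.9483 = 25600 km².
Ratio = 147100 / 25600 ≈ 5.74.

5.74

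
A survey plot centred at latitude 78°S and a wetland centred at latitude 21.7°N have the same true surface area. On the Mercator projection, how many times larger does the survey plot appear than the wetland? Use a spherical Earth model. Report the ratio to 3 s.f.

20.0

Mercator areal scale is sec²φ.
At 78°: sec²(78°) = 1/0.2079² = 23.13.
At 21.7°: sec²(21.7°) = 1/0.9291² = 1.158.
Ratio = 23.13/1.158 = cos²(21.7°)/cos²(78°) ≈ 20.0.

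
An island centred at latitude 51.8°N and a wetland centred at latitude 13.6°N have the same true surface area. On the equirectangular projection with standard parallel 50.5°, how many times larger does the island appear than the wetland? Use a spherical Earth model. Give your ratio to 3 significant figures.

The equidistant cylindrical projection with φ₀ = 50.5° has h = 1 (meridians true) and k = cos φ₀ / cos φ along parallels.
Areal scale at 51.8°: h·k = 1.000 × 1.029 = 1.029.
Areal scale at 13.6°: h·k = 1.000 × 0.6544 = 0.6544.
Ratio = 1.029/0.6544 ≈ 1.57.

1.57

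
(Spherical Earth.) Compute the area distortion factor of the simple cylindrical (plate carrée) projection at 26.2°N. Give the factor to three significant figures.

1.11

In the plate carrée (x = Rλ, y = Rφ), meridians are true-scale (h = 1) and parallels are stretched by k = sec φ.
Areal scale = h·k = 1 × sec φ; at 26.2°, h = 1.000, k = 1.115, so h·k = 1.115.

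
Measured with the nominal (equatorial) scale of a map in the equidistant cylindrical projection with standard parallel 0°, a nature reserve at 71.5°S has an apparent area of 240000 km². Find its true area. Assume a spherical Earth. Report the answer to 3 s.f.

76200 km²

In the plate carrée (x = Rλ, y = Rφ), meridians are true-scale (h = 1) and parallels are stretched by k = sec φ.
Areal scale = h·k = 1 × sec φ; at 71.5°, h = 1.000, k = 3.152, so h·k = 3.152.
True area = apparent / (areal scale) = 240000 / 3.152 ≈ 76200 km².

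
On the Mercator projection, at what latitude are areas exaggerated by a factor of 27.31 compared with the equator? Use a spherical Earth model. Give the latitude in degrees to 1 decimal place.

79.0°

Mercator areal scale is sec²φ.
sec²φ = 27.31  ⇒  cos²φ = 0.03662  ⇒  cos φ = 0.1914.
φ = arccos(0.1914) ≈ 79.0°.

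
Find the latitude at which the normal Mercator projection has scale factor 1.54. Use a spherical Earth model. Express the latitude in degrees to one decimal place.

49.5°

Mercator scale is k = sec φ = 1/cos φ.
1/cos φ = 1.54  ⇒  cos φ = 0.6494  ⇒  φ = arccos(0.6494) ≈ 49.5°.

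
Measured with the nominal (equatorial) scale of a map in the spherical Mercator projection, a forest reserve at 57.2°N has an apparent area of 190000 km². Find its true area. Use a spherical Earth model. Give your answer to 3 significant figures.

For Mercator, h = k = sec φ (a conformal cylindrical projection has a single point scale, 1/cos φ).
Areal scale = k² = sec²φ = 1/cos²(57.2°) = 1/0.5417² = 3.408.
True area = apparent / (areal scale) = 190000 / 3.408 ≈ 55800 km².

55800 km²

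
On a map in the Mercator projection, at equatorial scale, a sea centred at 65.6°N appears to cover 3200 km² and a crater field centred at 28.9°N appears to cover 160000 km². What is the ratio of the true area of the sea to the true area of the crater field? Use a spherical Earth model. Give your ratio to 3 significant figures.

On Mercator the areal scale is sec²φ, so true area = apparent × cos²φ.
True area of sea: 3200 × cos²(65.6°) = 3200 × 0.1707 = 546.1 km².
True area of crater field: 160000 × cos²(28.9°) = 160000 × 0.7664 = 122600 km².
Ratio = 546.1 / 122600 ≈ 0.00445.

0.00445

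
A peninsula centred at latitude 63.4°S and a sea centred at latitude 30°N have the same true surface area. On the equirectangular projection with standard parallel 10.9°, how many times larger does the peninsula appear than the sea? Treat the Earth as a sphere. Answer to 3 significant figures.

In the equirectangular projection with standard parallel φ₀ = 10.9° (x = Rλ cos φ₀, y = Rφ), meridians are true-scale (h = 1) and the parallel scale is k = cos φ₀ / cos φ.
Areal scale at 63.4°: h·k = 1.000 × 2.193 = 2.193.
Areal scale at 30°: h·k = 1.000 × 1.134 = 1.134.
Ratio = 2.193/1.134 ≈ 1.93.

1.93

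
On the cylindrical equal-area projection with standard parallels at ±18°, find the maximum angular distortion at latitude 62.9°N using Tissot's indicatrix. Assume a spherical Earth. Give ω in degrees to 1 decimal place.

For cylindrical equal-area with standard parallel φ₀, h = cos φ / cos φ₀ and k = cos φ₀ / cos φ, so h·k = 1.
At 62.9°: h = 0.4790, k = 2.088; principal scales a = 2.088, b = 0.4790.
sin(ω/2) = (a − b)/(a + b) = 1.609/2.567 = 0.6268, so ω = 2 arcsin(0.6268) ≈ 77.6°.

77.6°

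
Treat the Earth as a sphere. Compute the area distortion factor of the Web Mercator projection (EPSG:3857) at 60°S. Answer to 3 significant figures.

Mercator is conformal, so the point scale is isotropic: h = k = sec φ = 1/cos φ.
Areal scale = k² = sec²φ = 1/cos²(60°) = 1/0.5000² = 4.000.

4.00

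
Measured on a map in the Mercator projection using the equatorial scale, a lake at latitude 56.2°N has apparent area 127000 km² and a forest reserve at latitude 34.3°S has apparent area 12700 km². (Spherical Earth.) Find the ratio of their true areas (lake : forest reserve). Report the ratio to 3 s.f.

Mercator's areal exaggeration is sec²φ; hence true area = (apparent area) · cos²φ.
True area of lake: 127000 × cos²(56.2°) = 127000 × 0.3095 = 39300 km².
True area of forest reserve: 12700 × cos²(34.3°) = 12700 × 0.6824 = 8667 km².
Ratio = 39300 / 8667 ≈ 4.53.

4.53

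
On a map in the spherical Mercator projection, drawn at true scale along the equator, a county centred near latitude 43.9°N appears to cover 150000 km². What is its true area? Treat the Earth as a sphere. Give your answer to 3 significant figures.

77900 km²

For Mercator, h = k = sec φ (a conformal cylindrical projection has a single point scale, 1/cos φ).
Areal scale = k² = sec²φ = 1/cos²(43.9°) = 1/0.7206² = 1.926.
True area = apparent / (areal scale) = 150000 / 1.926 ≈ 77900 km².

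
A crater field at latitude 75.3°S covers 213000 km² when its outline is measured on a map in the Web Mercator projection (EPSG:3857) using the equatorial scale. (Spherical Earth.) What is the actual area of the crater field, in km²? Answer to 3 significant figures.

13700 km²

For Mercator, h = k = sec φ (a conformal cylindrical projection has a single point scale, 1/cos φ).
Areal scale = k² = sec²φ = 1/cos²(75.3°) = 1/0.2538² = 15.53.
True area = apparent / (areal scale) = 213000 / 15.53 ≈ 13700 km².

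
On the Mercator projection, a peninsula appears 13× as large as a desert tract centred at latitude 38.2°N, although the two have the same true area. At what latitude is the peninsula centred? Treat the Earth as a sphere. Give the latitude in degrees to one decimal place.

Mercator areal scale is sec²φ, so apparent-area ratio = sec²φ₁ / sec²φ₂ = cos²φ₂ / cos²φ₁.
cos²φ₂ / cos²φ₁ = 13  ⇒  cos φ₁ = cos 38.2° / √13 = 0.7859/3.606 = 0.2180.
φ₁ = arccos(0.2180) ≈ 77.4°.

77.4°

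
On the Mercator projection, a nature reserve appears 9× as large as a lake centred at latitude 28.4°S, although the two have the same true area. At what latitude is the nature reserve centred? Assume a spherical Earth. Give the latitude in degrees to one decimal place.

72.9°

On Mercator, (apparent₁)/(apparent₂) = sec²φ₁ / sec²φ₂ when true areas are equal.
cos²φ₂ / cos²φ₁ = 9  ⇒  cos φ₁ = cos 28.4° / √9 = 0.8796/3.000 = 0.2932.
φ₁ = arccos(0.2932) ≈ 72.9°.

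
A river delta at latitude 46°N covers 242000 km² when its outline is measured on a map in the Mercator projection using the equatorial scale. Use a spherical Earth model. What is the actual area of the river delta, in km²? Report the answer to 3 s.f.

117000 km²

For Mercator, h = k = sec φ (a conformal cylindrical projection has a single point scale, 1/cos φ).
Areal scale = k² = sec²φ = 1/cos²(46°) = 1/0.6947² = 2.072.
True area = apparent / (areal scale) = 242000 / 2.072 ≈ 117000 km².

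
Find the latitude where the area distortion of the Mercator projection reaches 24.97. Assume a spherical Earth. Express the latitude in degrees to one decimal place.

78.5°

Mercator areal scale is sec²φ.
sec²φ = 24.97  ⇒  cos²φ = 0.04005  ⇒  cos φ = 0.2001.
φ = arccos(0.2001) ≈ 78.5°.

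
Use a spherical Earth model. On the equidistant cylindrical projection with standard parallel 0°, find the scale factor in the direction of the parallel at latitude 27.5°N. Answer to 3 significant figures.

Plate carrée maps x = Rλ, y = Rφ. The meridian scale is h = 1 and the parallel scale is k = 1/cos φ = sec φ.
k = 1/cos 27.5° = 1/0.8870 = 1.127.

1.13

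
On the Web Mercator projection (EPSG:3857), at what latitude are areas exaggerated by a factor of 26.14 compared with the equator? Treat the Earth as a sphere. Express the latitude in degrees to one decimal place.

78.7°

Mercator areal scale is sec²φ.
sec²φ = 26.14  ⇒  cos²φ = 0.03826  ⇒  cos φ = 0.1956.
φ = arccos(0.1956) ≈ 78.7°.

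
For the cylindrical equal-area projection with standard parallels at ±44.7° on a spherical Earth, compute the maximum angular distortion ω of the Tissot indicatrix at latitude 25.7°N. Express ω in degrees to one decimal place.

26.9°

A cylindrical equal-area projection with standard parallel φ₀ has meridian scale h = cos φ / cos φ₀ and parallel scale k = cos φ₀ / cos φ (so areas are preserved, h·k = 1).
At 25.7°: h = 1.268, k = 0.7888; principal scales a = 1.268, b = 0.7888.
sin(ω/2) = (a − b)/(a + b) = 0.4789/2.057 = 0.2328, so ω = 2 arcsin(0.2328) ≈ 26.9°.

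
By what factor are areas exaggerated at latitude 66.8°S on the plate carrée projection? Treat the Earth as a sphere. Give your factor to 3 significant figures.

2.54

In the plate carrée (x = Rλ, y = Rφ), meridians are true-scale (h = 1) and parallels are stretched by k = sec φ.
Areal scale = h·k = 1 × sec φ; at 66.8°, h = 1.000, k = 2.538, so h·k = 2.538.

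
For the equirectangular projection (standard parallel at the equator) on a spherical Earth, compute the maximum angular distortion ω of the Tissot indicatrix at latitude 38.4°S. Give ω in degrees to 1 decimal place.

13.9°

In the plate carrée (x = Rλ, y = Rφ), meridians are true-scale (h = 1) and parallels are stretched by k = sec φ.
At 38.4°: h = 1.000, k = 1.276; principal scales a = 1.276, b = 1.000.
sin(ω/2) = (a − b)/(a + b) = 0.2760/2.276 = 0.1213, so ω = 2 arcsin(0.1213) ≈ 13.9°.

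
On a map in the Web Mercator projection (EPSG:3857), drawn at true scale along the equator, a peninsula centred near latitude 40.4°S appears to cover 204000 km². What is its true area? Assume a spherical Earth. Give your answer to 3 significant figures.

The Mercator projection is conformal; its linear scale factor is the same in every direction and equals sec φ = 1/cos φ.
Areal scale = k² = sec²φ = 1/cos²(40.4°) = 1/0.7615² = 1.724.
True area = apparent / (areal scale) = 204000 / 1.724 ≈ 118000 km².

118000 km²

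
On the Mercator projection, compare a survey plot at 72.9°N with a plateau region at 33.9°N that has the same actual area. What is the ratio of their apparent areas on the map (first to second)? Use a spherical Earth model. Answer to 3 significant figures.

7.97

On Mercator, area is exaggerated by sec²φ = 1/cos²φ.
At 72.9°: sec²(72.9°) = 1/0.2940² = 11.57.
At 33.9°: sec²(33.9°) = 1/0.8300² = 1.452.
Ratio = 11.57/1.452 = cos²(33.9°)/cos²(72.9°) ≈ 7.97.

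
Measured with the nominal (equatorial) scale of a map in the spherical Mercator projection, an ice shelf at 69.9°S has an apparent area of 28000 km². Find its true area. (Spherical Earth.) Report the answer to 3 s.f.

3310 km²

The Mercator projection is conformal; its linear scale factor is the same in every direction and equals sec φ = 1/cos φ.
Areal scale = k² = sec²φ = 1/cos²(69.9°) = 1/0.3437² = 8.467.
True area = apparent / (areal scale) = 28000 / 8.467 ≈ 3310 km².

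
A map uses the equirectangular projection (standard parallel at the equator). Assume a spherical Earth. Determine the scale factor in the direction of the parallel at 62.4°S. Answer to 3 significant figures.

2.16

For the equirectangular projection with φ₀ = 0 (plate carrée), h = 1 along meridians and k = sec φ along parallels.
k = 1/cos 62.4° = 1/0.4633 = 2.158.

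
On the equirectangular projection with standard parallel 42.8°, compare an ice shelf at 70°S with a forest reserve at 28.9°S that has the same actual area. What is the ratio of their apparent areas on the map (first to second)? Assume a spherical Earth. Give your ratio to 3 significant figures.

In the equirectangular projection with standard parallel φ₀ = 42.8° (x = Rλ cos φ₀, y = Rφ), meridians are true-scale (h = 1) and the parallel scale is k = cos φ₀ / cos φ.
Areal scale at 70°: h·k = 1.000 × 2.145 = 2.145.
Areal scale at 28.9°: h·k = 1.000 × 0.8381 = 0.8381.
Ratio = 2.145/0.8381 ≈ 2.56.

2.56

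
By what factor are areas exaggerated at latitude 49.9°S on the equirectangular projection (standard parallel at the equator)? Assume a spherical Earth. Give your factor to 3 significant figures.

1.55

In the plate carrée (x = Rλ, y = Rφ), meridians are true-scale (h = 1) and parallels are stretched by k = sec φ.
Areal scale = h·k = 1 × sec φ; at 49.9°, h = 1.000, k = 1.552, so h·k = 1.552.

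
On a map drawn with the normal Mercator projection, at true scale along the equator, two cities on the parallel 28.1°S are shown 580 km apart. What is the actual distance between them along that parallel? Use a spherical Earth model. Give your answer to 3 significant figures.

512 km

For Mercator, h = k = sec φ (a conformal cylindrical projection has a single point scale, 1/cos φ).
Along the parallel at 28.1°, map distances are exaggerated by k = sec 28.1° = 1.134.
True distance = 580 / 1.134 = 580 × cos 28.1° ≈ 512 km.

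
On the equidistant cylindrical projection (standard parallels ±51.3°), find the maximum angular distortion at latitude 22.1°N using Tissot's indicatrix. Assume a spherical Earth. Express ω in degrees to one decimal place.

22.4°

With standard parallel φ₀ = 51.3°, the equirectangular projection gives x = Rλ cos φ₀, y = Rφ, so h = 1 and k = cos 51.3° / cos φ.
At 22.1°: h = 1.000, k = 0.6748; principal scales a = 1.000, b = 0.6748.
sin(ω/2) = (a − b)/(a + b) = 0.3252/1.675 = 0.1942, so ω = 2 arcsin(0.1942) ≈ 22.4°.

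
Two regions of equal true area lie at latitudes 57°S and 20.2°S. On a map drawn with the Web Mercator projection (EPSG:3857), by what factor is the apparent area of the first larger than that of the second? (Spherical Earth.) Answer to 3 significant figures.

2.97

Mercator areal scale is sec²φ.
At 57°: sec²(57°) = 1/0.5446² = 3.371.
At 20.2°: sec²(20.2°) = 1/0.9385² = 1.135.
Ratio = 3.371/1.135 = cos²(20.2°)/cos²(57°) ≈ 2.97.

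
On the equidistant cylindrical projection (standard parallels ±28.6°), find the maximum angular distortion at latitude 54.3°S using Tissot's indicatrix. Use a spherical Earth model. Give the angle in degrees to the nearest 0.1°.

In the equirectangular projection with standard parallel φ₀ = 28.6° (x = Rλ cos φ₀, y = Rφ), meridians are true-scale (h = 1) and the parallel scale is k = cos φ₀ / cos φ.
At 54.3°: h = 1.000, k = 1.505; principal scales a = 1.505, b = 1.000.
sin(ω/2) = (a − b)/(a + b) = 0.5046/2.505 = 0.2015, so ω = 2 arcsin(0.2015) ≈ 23.2°.

23.2°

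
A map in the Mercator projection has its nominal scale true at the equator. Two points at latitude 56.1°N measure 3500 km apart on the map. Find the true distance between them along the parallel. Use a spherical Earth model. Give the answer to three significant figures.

For Mercator, h = k = sec φ (a conformal cylindrical projection has a single point scale, 1/cos φ).
Along the parallel at 56.1°, map distances are exaggerated by k = sec 56.1° = 1.793.
True distance = 3500 / 1.793 = 3500 × cos 56.1° ≈ 1950 km.

1950 km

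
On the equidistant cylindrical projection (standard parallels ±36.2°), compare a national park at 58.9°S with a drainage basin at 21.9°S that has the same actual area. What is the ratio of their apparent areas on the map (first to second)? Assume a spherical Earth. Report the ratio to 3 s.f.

With standard parallel φ₀ = 36.2°, the equirectangular projection gives x = Rλ cos φ₀, y = Rφ, so h = 1 and k = cos 36.2° / cos φ.
Areal scale at 58.9°: h·k = 1.000 × 1.562 = 1.562.
Areal scale at 21.9°: h·k = 1.000 × 0.8697 = 0.8697.
Ratio = 1.562/0.8697 ≈ 1.80.

1.80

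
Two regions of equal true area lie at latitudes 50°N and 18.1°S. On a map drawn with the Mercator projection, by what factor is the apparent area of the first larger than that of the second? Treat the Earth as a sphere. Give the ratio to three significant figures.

2.19

Mercator areal scale is sec²φ.
At 50°: sec²(50°) = 1/0.6428² = 2.420.
At 18.1°: sec²(18.1°) = 1/0.9505² = 1.107.
Ratio = 2.420/1.107 = cos²(18.1°)/cos²(50°) ≈ 2.19.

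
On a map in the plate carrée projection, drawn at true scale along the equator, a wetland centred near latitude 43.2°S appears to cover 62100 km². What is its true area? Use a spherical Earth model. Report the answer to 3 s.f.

45300 km²

For the equirectangular projection with φ₀ = 0 (plate carrée), h = 1 along meridians and k = sec φ along parallels.
Areal scale = h·k = 1 × sec φ; at 43.2°, h = 1.000, k = 1.372, so h·k = 1.372.
True area = apparent / (areal scale) = 62100 / 1.372 ≈ 45300 km².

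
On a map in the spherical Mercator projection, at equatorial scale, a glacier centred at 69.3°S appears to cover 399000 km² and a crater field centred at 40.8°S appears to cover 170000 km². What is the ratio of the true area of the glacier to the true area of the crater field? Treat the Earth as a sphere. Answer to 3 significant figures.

Since Mercator area scale is 1/cos²φ, the true area equals the apparent area multiplied by cos²φ.
True area of glacier: 399000 × cos²(69.3°) = 399000 × 0.1249 = 49850 km².
True area of crater field: 170000 × cos²(40.8°) = 170000 × 0.5730 = 97420 km².
Ratio = 49850 / 97420 ≈ 0.512.

0.512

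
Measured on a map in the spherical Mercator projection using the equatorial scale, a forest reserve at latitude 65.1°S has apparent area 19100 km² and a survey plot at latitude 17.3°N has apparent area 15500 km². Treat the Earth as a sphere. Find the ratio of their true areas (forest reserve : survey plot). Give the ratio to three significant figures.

Mercator's areal exaggeration is sec²φ; hence true area = (apparent area) · cos²φ.
True area of forest reserve: 19100 × cos²(65.1°) = 19100 × 0.1773 = 3386 km².
True area of survey plot: 15500 × cos²(17.3°) = 15500 × 0.9116 = 14130 km².
Ratio = 3386 / 14130 ≈ 0.240.

0.240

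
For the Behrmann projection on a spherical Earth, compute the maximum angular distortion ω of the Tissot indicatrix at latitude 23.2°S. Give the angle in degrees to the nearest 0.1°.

6.8°

The Behrmann projection is cylindrical equal-area with φ₀ = 30°. For cylindrical equal-area with standard parallel φ₀, h = cos φ / cos φ₀ and k = cos φ₀ / cos φ, so h·k = 1.
At 23.2°: h = 1.061, k = 0.9422; principal scales a = 1.061, b = 0.9422.
sin(ω/2) = (a − b)/(a + b) = 0.1191/2.004 = 0.05945, so ω = 2 arcsin(0.05945) ≈ 6.8°.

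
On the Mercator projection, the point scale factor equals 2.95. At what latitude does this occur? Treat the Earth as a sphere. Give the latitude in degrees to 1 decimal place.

Mercator scale is k = sec φ = 1/cos φ.
1/cos φ = 2.95  ⇒  cos φ = 0.3390  ⇒  φ = arccos(0.3390) ≈ 70.2°.

70.2°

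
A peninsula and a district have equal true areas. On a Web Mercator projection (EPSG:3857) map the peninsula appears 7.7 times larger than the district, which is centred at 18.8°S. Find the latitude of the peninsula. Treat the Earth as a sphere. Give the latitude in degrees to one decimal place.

Mercator areal scale is sec²φ, so apparent-area ratio = sec²φ₁ / sec²φ₂ = cos²φ₂ / cos²φ₁.
cos²φ₂ / cos²φ₁ = 7.7  ⇒  cos φ₁ = cos 18.8° / √7.7 = 0.9466/2.775 = 0.3411.
φ₁ = arccos(0.3411) ≈ 70.1°.

70.1°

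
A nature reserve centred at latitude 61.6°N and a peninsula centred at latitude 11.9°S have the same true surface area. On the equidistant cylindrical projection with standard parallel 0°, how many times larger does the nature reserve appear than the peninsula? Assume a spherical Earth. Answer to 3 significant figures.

2.06

For the equirectangular projection with φ₀ = 0 (plate carrée), h = 1 along meridians and k = sec φ along parallels.
Areal scale at 61.6°: h·k = 1.000 × 2.103 = 2.103.
Areal scale at 11.9°: h·k = 1.000 × 1.022 = 1.022.
Ratio = 2.103/1.022 ≈ 2.06.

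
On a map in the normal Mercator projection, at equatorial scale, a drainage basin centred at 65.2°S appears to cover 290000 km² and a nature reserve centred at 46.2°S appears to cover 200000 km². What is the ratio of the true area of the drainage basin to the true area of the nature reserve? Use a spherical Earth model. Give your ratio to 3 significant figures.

Since Mercator area scale is 1/cos²φ, the true area equals the apparent area multiplied by cos²φ.
True area of drainage basin: 290000 × cos²(65.2°) = 290000 × 0.1759 = 51020 km².
True area of nature reserve: 200000 × cos²(46.2°) = 200000 × 0.4791 = 95810 km².
Ratio = 51020 / 95810 ≈ 0.533.

0.533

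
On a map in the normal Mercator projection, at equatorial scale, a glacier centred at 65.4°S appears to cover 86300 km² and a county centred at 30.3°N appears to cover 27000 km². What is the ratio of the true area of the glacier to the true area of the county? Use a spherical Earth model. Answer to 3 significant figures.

0.743

On Mercator the areal scale is sec²φ, so true area = apparent × cos²φ.
True area of glacier: 86300 × cos²(65.4°) = 86300 × 0.1733 = 14950 km².
True area of county: 27000 × cos²(30.3°) = 27000 × 0.7455 = 20130 km².
Ratio = 14950 / 20130 ≈ 0.743.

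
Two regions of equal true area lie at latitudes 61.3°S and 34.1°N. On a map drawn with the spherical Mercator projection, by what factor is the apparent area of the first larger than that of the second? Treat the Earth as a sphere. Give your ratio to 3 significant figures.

2.97

Mercator is conformal with k = sec φ, so areal scale = k² = sec²φ.
At 61.3°: sec²(61.3°) = 1/0.4802² = 4.336.
At 34.1°: sec²(34.1°) = 1/0.8281² = 1.458.
Ratio = 4.336/1.458 = cos²(34.1°)/cos²(61.3°) ≈ 2.97.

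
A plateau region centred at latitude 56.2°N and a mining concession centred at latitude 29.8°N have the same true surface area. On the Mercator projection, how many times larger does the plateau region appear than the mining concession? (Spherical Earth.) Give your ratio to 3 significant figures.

Mercator areal scale is sec²φ.
At 56.2°: sec²(56.2°) = 1/0.5563² = 3.231.
At 29.8°: sec²(29.8°) = 1/0.8678² = 1.328.
Ratio = 3.231/1.328 = cos²(29.8°)/cos²(56.2°) ≈ 2.43.

2.43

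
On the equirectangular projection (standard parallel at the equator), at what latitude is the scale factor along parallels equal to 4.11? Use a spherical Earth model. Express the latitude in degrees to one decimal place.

75.9°

Plate carrée: h = 1, k = sec φ along parallels.
sec φ = 4.11  ⇒  cos φ = 0.2433  ⇒  φ ≈ 75.9°.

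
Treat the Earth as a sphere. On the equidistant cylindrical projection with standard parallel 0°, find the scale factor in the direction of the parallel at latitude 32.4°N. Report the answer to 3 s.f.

1.18

For the equirectangular projection with φ₀ = 0 (plate carrée), h = 1 along meridians and k = sec φ along parallels.
k = 1/cos 32.4° = 1/0.8443 = 1.184.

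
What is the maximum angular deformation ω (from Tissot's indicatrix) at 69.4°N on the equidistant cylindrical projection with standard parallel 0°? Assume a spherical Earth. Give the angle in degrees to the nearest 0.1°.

Plate carrée maps x = Rλ, y = Rφ. The meridian scale is h = 1 and the parallel scale is k = 1/cos φ = sec φ.
At 69.4°: h = 1.000, k = 2.842; principal scales a = 2.842, b = 1.000.
sin(ω/2) = (a − b)/(a + b) = 1.842/3.842 = 0.4795, so ω = 2 arcsin(0.4795) ≈ 57.3°.

57.3°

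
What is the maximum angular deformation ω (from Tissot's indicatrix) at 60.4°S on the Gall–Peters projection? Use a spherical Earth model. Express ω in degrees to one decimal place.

The Gall–Peters projection is cylindrical equal-area with φ₀ = 45°. A cylindrical equal-area projection with standard parallel φ₀ has meridian scale h = cos φ / cos φ₀ and parallel scale k = cos φ₀ / cos φ (so areas are preserved, h·k = 1).
At 60.4°: h = 0.6985, k = 1.432; principal scales a = 1.432, b = 0.6985.
sin(ω/2) = (a − b)/(a + b) = 0.7330/2.130 = 0.3441, so ω = 2 arcsin(0.3441) ≈ 40.3°.

40.3°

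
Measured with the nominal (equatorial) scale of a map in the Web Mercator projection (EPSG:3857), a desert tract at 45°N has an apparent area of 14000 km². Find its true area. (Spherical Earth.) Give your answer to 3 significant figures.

7000 km²

For Mercator, h = k = sec φ (a conformal cylindrical projection has a single point scale, 1/cos φ).
Areal scale = k² = sec²φ = 1/cos²(45°) = 1/0.7071² = 2.000.
True area = apparent / (areal scale) = 14000 / 2.000 ≈ 7000 km².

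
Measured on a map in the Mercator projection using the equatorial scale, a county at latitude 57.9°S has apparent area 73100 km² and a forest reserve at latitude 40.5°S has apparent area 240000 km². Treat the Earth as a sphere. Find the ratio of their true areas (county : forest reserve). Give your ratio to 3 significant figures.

0.149

Mercator's areal exaggeration is sec²φ; hence true area = (apparent area) · cos²φ.
True area of county: 73100 × cos²(57.9°) = 73100 × 0.2824 = 20640 km².
True area of forest reserve: 240000 × cos²(40.5°) = 240000 × 0.5782 = 138800 km².
Ratio = 20640 / 138800 ≈ 0.149.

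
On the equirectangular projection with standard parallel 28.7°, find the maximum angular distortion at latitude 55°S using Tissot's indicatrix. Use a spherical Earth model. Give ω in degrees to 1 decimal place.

The equidistant cylindrical projection with φ₀ = 28.7° has h = 1 (meridians true) and k = cos φ₀ / cos φ along parallels.
At 55°: h = 1.000, k = 1.529; principal scales a = 1.529, b = 1.000.
sin(ω/2) = (a − b)/(a + b) = 0.5293/2.529 = 0.2093, so ω = 2 arcsin(0.2093) ≈ 24.2°.

24.2°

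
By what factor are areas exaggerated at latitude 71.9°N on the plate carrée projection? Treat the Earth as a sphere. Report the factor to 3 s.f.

3.22

For the equirectangular projection with φ₀ = 0 (plate carrée), h = 1 along meridians and k = sec φ along parallels.
Areal scale = h·k = 1 × sec φ; at 71.9°, h = 1.000, k = 3.219, so h·k = 3.219.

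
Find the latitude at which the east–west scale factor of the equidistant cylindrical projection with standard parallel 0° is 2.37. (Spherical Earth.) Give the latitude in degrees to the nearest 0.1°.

65.0°

Plate carrée: h = 1, k = sec φ along parallels.
sec φ = 2.37  ⇒  cos φ = 0.4219  ⇒  φ ≈ 65.0°.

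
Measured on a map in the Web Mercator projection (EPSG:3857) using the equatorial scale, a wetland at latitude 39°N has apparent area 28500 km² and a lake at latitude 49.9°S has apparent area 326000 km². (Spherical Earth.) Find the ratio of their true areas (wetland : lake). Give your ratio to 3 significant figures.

0.127

Since Mercator area scale is 1/cos²φ, the true area equals the apparent area multiplied by cos²φ.
True area of wetland: 28500 × cos²(39°) = 28500 × 0.6040 = 17210 km².
True area of lake: 326000 × cos²(49.9°) = 326000 × 0.4149 = 135300 km².
Ratio = 17210 / 135300 ≈ 0.127.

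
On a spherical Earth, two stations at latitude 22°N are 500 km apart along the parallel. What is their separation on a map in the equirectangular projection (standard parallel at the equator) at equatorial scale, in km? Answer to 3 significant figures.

539 km

In the plate carrée (x = Rλ, y = Rφ), meridians are true-scale (h = 1) and parallels are stretched by k = sec φ.
Along the parallel, k = sec 22° = 1/0.9272 = 1.079.
Map distance = 500 × 1.079 ≈ 539 km.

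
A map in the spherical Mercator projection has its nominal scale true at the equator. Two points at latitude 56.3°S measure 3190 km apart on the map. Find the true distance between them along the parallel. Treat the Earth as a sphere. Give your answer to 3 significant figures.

1770 km

Mercator is conformal, so the point scale is isotropic: h = k = sec φ = 1/cos φ.
Along the parallel at 56.3°, map distances are exaggerated by k = sec 56.3° = 1.802.
True distance = 3190 / 1.802 = 3190 × cos 56.3° ≈ 1770 km.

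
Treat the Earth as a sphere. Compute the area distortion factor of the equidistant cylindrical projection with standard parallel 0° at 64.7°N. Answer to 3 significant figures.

2.34

Plate carrée maps x = Rλ, y = Rφ. The meridian scale is h = 1 and the parallel scale is k = 1/cos φ = sec φ.
Areal scale = h·k = 1 × sec φ; at 64.7°, h = 1.000, k = 2.340, so h·k = 2.340.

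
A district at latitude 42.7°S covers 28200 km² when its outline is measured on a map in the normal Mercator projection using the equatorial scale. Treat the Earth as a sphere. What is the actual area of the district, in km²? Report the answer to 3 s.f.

15200 km²

Mercator is conformal, so the point scale is isotropic: h = k = sec φ = 1/cos φ.
Areal scale = k² = sec²φ = 1/cos²(42.7°) = 1/0.7349² = 1.852.
True area = apparent / (areal scale) = 28200 / 1.852 ≈ 15200 km².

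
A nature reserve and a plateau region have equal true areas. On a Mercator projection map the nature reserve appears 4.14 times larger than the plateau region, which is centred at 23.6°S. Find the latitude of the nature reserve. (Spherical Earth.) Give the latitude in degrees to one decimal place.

For equal true areas on Mercator, apparent areas scale as sec²φ, so the ratio is cos²φ₂ / cos²φ₁.
cos²φ₂ / cos²φ₁ = 4.14  ⇒  cos φ₁ = cos 23.6° / √4.14 = 0.9164/2.035 = 0.4504.
φ₁ = arccos(0.4504) ≈ 63.2°.

63.2°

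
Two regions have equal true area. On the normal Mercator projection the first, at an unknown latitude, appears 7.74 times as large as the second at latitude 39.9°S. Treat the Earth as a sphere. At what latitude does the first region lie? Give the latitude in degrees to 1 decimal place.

74.0°

Mercator areal scale is sec²φ, so apparent-area ratio = sec²φ₁ / sec²φ₂ = cos²φ₂ / cos²φ₁.
cos²φ₂ / cos²φ₁ = 7.74  ⇒  cos φ₁ = cos 39.9° / √7.74 = 0.7672/2.782 = 0.2758.
φ₁ = arccos(0.2758) ≈ 74.0°.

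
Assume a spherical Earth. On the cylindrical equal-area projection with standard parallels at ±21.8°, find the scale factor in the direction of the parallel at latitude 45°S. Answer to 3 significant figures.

1.31

Cylindrical equal-area (φ₀ = 21.8°): h = cos φ / cos 21.8° along meridians, k = cos 21.8° / cos φ along parallels; h·k = 1.
k = cos 21.8° / cos 45° = 0.9285/0.7071 = 1.313.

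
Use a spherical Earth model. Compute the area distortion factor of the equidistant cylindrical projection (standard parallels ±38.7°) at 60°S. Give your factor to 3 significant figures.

In the equirectangular projection with standard parallel φ₀ = 38.7° (x = Rλ cos φ₀, y = Rφ), meridians are true-scale (h = 1) and the parallel scale is k = cos φ₀ / cos φ.
Areal scale = h·k = 1 × cos φ₀ / cos φ; at 60°, h = 1.000, k = 1.561, so h·k = 1.561.

1.56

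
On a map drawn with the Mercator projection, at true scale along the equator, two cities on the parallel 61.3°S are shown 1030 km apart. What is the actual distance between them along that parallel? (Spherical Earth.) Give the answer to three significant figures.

Mercator is conformal, so the point scale is isotropic: h = k = sec φ = 1/cos φ.
Along the parallel at 61.3°, map distances are exaggerated by k = sec 61.3° = 2.082.
True distance = 1030 / 2.082 = 1030 × cos 61.3° ≈ 495 km.

495 km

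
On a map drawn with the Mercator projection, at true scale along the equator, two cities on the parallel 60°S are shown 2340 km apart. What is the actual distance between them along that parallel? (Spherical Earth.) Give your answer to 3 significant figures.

1170 km

The Mercator projection is conformal; its linear scale factor is the same in every direction and equals sec φ = 1/cos φ.
Along the parallel at 60°, map distances are exaggerated by k = sec 60° = 2.000.
True distance = 2340 / 2.000 = 2340 × cos 60° ≈ 1170 km.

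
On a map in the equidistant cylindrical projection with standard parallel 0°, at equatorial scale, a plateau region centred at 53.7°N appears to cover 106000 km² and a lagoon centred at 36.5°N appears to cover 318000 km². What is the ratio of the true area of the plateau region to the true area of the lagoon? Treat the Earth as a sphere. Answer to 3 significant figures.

On the plate carrée, areal scale = h·k = 1 × sec φ, so true area = apparent × cos φ.
True area of plateau region: 106000 × cos(53.7°) = 106000 × 0.5920 = 62750 km².
True area of lagoon: 318000 × cos(36.5°) = 318000 × 0.8039 = 255600 km².
Ratio = 62750 / 255600 ≈ 0.245.

0.245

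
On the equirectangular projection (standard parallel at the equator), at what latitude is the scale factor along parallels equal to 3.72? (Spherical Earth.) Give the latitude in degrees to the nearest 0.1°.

Plate carrée: h = 1, k = sec φ along parallels.
sec φ = 3.72  ⇒  cos φ = 0.2688  ⇒  φ ≈ 74.4°.

74.4°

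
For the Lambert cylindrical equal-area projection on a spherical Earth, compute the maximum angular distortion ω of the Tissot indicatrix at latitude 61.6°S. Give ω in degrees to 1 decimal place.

78.3°

The Lambert cylindrical equal-area projection is the cylindrical equal-area projection with its standard parallel at the equator (φ₀ = 0). A cylindrical equal-area projection with standard parallel φ₀ has meridian scale h = cos φ / cos φ₀ and parallel scale k = cos φ₀ / cos φ (so areas are preserved, h·k = 1).
At 61.6°: h = 0.4756, k = 2.103; principal scales a = 2.103, b = 0.4756.
sin(ω/2) = (a − b)/(a + b) = 1.627/2.578 = 0.6310, so ω = 2 arcsin(0.6310) ≈ 78.3°.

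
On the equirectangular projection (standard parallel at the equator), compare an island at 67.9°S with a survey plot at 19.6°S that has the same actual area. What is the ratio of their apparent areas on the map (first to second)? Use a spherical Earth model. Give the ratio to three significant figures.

2.50

In the plate carrée (x = Rλ, y = Rφ), meridians are true-scale (h = 1) and parallels are stretched by k = sec φ.
Areal scale at 67.9°: h·k = 1.000 × 2.658 = 2.658.
Areal scale at 19.6°: h·k = 1.000 × 1.062 = 1.062.
Ratio = 2.658/1.062 ≈ 2.50.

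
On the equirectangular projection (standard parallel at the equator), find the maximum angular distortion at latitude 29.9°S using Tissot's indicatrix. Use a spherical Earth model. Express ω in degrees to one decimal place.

8.2°

Plate carrée maps x = Rλ, y = Rφ. The meridian scale is h = 1 and the parallel scale is k = 1/cos φ = sec φ.
At 29.9°: h = 1.000, k = 1.154; principal scales a = 1.154, b = 1.000.
sin(ω/2) = (a − b)/(a + b) = 0.1535/2.154 = 0.07130, so ω = 2 arcsin(0.07130) ≈ 8.2°.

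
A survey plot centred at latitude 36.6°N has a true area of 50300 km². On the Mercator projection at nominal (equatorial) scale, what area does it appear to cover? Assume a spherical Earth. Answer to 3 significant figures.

The Mercator projection is conformal; its linear scale factor is the same in every direction and equals sec φ = 1/cos φ.
Areal scale = k² = sec²φ = 1/cos²(36.6°) = 1/0.8028² = 1.552.
Apparent area = 50300 × 1.552 ≈ 78000 km².

78000 km²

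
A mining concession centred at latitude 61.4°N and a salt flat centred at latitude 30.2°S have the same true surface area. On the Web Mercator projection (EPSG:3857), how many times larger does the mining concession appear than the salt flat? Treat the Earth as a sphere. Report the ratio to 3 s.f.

3.26

Mercator areal scale is sec²φ.
At 61.4°: sec²(61.4°) = 1/0.4787² = 4.364.
At 30.2°: sec²(30.2°) = 1/0.8643² = 1.339.
Ratio = 4.364/1.339 = cos²(30.2°)/cos²(61.4°) ≈ 3.26.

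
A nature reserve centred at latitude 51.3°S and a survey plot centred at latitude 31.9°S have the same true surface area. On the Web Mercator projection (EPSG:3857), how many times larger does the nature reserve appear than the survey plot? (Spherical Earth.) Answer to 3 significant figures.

1.84

Mercator areal scale is sec²φ.
At 51.3°: sec²(51.3°) = 1/0.6252² = 2.558.
At 31.9°: sec²(31.9°) = 1/0.8490² = 1.387.
Ratio = 2.558/1.387 = cos²(31.9°)/cos²(51.3°) ≈ 1.84.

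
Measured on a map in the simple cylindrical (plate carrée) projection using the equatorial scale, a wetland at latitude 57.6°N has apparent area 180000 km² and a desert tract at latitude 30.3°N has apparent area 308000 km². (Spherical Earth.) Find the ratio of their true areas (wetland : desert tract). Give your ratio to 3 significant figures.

Plate carrée has h = 1 and k = sec φ, giving areal scale sec φ; true area = (apparent area) · cos φ.
True area of wetland: 180000 × cos(57.6°) = 180000 × 0.5358 = 96450 km².
True area of desert tract: 308000 × cos(30.3°) = 308000 × 0.8634 = 265900 km².
Ratio = 96450 / 265900 ≈ 0.363.

0.363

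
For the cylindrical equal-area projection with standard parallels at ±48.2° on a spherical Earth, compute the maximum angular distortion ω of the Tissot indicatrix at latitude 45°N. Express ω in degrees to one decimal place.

A cylindrical equal-area projection with standard parallel φ₀ has meridian scale h = cos φ / cos φ₀ and parallel scale k = cos φ₀ / cos φ (so areas are preserved, h·k = 1).
At 45°: h = 1.061, k = 0.9426; principal scales a = 1.061, b = 0.9426.
sin(ω/2) = (a − b)/(a + b) = 0.1183/2.003 = 0.05902, so ω = 2 arcsin(0.05902) ≈ 6.8°.

6.8°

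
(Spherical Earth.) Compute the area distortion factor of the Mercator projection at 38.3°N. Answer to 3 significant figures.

Mercator is conformal, so the point scale is isotropic: h = k = sec φ = 1/cos φ.
Areal scale = k² = sec²φ = 1/cos²(38.3°) = 1/0.7848² = 1.624.

1.62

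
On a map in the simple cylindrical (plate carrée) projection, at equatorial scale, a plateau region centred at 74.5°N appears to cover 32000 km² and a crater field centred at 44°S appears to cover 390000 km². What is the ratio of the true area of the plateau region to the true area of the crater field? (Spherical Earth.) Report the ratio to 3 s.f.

Plate carrée has h = 1 and k = sec φ, giving areal scale sec φ; true area = (apparent area) · cos φ.
True area of plateau region: 32000 × cos(74.5°) = 32000 × 0.2672 = 8552 km².
True area of crater field: 390000 × cos(44°) = 390000 × 0.7193 = 280500 km².
Ratio = 8552 / 280500 ≈ 0.0305.

0.0305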